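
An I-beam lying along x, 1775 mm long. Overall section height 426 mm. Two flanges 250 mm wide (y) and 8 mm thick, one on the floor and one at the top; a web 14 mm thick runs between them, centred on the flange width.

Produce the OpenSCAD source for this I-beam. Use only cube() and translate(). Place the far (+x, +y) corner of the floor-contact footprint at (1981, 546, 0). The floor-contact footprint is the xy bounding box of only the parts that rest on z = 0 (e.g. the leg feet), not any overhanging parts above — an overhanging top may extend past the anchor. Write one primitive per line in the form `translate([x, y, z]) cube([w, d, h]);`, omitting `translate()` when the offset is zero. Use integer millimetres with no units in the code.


translate([206, 296, 0]) cube([1775, 250, 8]);
translate([206, 414, 8]) cube([1775, 14, 410]);
translate([206, 296, 418]) cube([1775, 250, 8]);


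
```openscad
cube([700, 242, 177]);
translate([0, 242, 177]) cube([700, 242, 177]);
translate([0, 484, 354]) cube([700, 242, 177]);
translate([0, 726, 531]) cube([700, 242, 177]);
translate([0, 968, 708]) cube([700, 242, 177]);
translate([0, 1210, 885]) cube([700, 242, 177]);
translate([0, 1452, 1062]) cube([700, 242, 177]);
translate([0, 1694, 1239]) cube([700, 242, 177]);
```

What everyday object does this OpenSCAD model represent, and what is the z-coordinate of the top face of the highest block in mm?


A staircase. The total rise is 1416 mm.

8 identical blocks, each offset up and back from the previous — a staircase. Each step is 177 mm tall and there are 8 of them, so the total rise is 8 × 177 = 1416 mm.


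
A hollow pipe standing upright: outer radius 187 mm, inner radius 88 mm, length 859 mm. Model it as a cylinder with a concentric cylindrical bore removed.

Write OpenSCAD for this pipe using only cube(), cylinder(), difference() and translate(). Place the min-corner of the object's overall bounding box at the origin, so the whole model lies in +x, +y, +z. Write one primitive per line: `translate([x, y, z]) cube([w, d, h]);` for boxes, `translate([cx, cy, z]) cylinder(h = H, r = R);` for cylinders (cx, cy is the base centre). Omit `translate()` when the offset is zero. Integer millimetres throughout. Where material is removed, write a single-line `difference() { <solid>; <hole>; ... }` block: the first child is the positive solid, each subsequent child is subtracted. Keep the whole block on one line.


difference() { translate([187, 187, 0]) cylinder(h = 859, r = 187); translate([187, 187, 0]) cylinder(h = 859, r = 88); }


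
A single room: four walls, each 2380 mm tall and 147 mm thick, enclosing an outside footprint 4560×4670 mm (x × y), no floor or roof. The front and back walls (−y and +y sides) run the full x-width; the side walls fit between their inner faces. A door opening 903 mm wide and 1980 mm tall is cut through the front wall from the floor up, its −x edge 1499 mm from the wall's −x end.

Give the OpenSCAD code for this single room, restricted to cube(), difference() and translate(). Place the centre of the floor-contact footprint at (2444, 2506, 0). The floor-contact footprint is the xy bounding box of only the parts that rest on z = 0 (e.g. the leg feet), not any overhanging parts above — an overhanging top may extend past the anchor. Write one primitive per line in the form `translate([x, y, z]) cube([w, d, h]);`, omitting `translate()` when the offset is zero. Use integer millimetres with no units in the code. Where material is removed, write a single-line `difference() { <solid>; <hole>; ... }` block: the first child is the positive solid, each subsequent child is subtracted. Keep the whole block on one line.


difference() { translate([164, 171, 0]) cube([4560, 147, 2380]); translate([1663, 171, 0]) cube([903, 147, 1980]); }
translate([164, 4694, 0]) cube([4560, 147, 2380]);
translate([164, 318, 0]) cube([147, 4376, 2380]);
translate([4577, 318, 0]) cube([147, 4376, 2380]);


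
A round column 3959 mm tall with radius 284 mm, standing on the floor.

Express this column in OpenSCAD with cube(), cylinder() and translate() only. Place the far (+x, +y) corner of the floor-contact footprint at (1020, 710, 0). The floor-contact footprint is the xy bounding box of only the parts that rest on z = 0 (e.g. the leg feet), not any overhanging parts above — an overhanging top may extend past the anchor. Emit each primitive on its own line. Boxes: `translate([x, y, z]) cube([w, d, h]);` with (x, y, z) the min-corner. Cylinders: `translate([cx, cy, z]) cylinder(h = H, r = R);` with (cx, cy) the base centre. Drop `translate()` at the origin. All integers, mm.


translate([736, 426, 0]) cylinder(h = 3959, r = 284);


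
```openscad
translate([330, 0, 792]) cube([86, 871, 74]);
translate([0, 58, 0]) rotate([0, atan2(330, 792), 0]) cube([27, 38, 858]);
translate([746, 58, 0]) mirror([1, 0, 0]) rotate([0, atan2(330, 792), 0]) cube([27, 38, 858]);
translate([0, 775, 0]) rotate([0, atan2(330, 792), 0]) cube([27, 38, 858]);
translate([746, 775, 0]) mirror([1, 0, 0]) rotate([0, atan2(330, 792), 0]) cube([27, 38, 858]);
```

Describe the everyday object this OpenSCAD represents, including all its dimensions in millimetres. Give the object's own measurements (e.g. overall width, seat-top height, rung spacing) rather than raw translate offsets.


A sawhorse. A 86×871×74 mm beam (x, y, z) sits on two A-frame leg pairs. Each pair is two raked legs of 27×38 mm section (38 mm along y) splaying symmetrically in x. Each leg rises 792 mm vertically over 330 mm of horizontal reach and is 858 mm long along its own axis. Every leg's outer bottom edge rests on the floor and its outer top edge meets a bottom edge of the beam — the left legs (tilting toward +x) meet the beam's −x bottom edge, the right legs (their mirror images, tilting toward −x) meet its +x bottom edge — so the leg tops tuck under the beam, the beam's underside is 792 mm above the floor, and the feet are 746 mm apart outside-to-outside with the beam centred between them. The two leg pairs are set in 58 mm from either end of the beam.


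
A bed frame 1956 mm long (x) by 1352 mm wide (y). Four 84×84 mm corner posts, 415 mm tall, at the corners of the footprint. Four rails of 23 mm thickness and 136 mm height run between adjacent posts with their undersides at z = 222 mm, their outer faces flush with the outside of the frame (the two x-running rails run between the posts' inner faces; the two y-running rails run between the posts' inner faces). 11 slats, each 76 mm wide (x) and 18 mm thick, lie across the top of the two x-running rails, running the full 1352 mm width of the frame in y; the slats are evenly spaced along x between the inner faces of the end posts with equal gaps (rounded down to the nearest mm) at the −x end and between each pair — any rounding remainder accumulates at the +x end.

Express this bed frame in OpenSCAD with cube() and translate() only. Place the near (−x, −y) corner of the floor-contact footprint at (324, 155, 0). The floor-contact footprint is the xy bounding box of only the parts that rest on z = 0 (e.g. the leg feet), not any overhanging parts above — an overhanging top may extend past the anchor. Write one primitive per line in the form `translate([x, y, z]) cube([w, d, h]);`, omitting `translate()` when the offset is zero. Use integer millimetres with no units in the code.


translate([324, 155, 0]) cube([84, 84, 415]);
translate([324, 1423, 0]) cube([84, 84, 415]);
translate([2196, 155, 0]) cube([84, 84, 415]);
translate([2196, 1423, 0]) cube([84, 84, 415]);
translate([408, 155, 222]) cube([1788, 23, 136]);
translate([408, 1484, 222]) cube([1788, 23, 136]);
translate([324, 239, 222]) cube([23, 1184, 136]);
translate([2257, 239, 222]) cube([23, 1184, 136]);
translate([487, 155, 358]) cube([76, 1352, 18]);
translate([642, 155, 358]) cube([76, 1352, 18]);
translate([797, 155, 358]) cube([76, 1352, 18]);
translate([952, 155, 358]) cube([76, 1352, 18]);
translate([1107, 155, 358]) cube([76, 1352, 18]);
translate([1262, 155, 358]) cube([76, 1352, 18]);
translate([1417, 155, 358]) cube([76, 1352, 18]);
translate([1572, 155, 358]) cube([76, 1352, 18]);
translate([1727, 155, 358]) cube([76, 1352, 18]);
translate([1882, 155, 358]) cube([76, 1352, 18]);
translate([2037, 155, 358]) cube([76, 1352, 18]);


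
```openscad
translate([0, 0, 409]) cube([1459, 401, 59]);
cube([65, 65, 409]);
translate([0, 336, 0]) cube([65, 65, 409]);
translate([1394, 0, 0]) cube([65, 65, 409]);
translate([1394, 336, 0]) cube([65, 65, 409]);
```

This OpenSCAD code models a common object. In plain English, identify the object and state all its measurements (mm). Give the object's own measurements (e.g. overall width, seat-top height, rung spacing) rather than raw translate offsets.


A bench: a 1459×401 mm seat slab, 59 mm thick, top at z = 468 mm, on four 65×65 mm square legs flush with the seat corners and standing on z = 0.


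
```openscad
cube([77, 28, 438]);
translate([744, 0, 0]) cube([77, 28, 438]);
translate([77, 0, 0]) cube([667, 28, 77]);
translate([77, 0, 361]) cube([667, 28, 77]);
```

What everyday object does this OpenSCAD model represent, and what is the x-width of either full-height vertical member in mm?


A picture frame. The border width is 77 mm.

Four thin pieces enclosing a rectangular opening — a picture frame. The two full-height stiles are 438 mm tall; the top rail sits at z = 361 and is 77 mm tall, so the border above the opening is 438 − 361 = 77 mm, matching the stile x-width.


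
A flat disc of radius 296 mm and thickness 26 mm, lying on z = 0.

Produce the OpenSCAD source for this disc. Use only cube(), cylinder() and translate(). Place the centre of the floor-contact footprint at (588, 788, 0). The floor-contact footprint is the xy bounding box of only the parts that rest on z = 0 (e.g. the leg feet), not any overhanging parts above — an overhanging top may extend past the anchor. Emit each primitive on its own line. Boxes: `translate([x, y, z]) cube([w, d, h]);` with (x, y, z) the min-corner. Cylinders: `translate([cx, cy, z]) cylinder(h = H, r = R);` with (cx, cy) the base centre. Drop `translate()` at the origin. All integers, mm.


translate([588, 788, 0]) cylinder(h = 26, r = 296);


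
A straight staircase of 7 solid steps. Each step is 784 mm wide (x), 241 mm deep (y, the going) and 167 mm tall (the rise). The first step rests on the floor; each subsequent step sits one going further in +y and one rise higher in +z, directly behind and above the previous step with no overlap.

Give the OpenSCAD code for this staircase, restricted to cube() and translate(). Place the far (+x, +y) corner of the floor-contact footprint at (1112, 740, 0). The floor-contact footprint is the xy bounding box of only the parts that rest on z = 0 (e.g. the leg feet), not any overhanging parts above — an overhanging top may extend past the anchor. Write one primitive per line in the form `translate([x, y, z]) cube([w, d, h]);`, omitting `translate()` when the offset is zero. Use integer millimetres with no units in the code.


translate([328, 499, 0]) cube([784, 241, 167]);
translate([328, 740, 167]) cube([784, 241, 167]);
translate([328, 981, 334]) cube([784, 241, 167]);
translate([328, 1222, 501]) cube([784, 241, 167]);
translate([328, 1463, 668]) cube([784, 241, 167]);
translate([328, 1704, 835]) cube([784, 241, 167]);
translate([328, 1945, 1002]) cube([784, 241, 167]);


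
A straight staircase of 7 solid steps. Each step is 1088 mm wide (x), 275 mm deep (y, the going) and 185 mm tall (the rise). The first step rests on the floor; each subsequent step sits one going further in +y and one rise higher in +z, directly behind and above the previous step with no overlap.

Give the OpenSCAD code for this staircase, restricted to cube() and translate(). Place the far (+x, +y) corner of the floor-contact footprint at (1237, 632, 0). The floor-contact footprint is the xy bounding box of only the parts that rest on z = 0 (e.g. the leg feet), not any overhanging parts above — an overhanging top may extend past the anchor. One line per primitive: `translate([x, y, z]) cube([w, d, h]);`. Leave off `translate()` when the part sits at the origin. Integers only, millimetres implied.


translate([149, 357, 0]) cube([1088, 275, 185]);
translate([149, 632, 185]) cube([1088, 275, 185]);
translate([149, 907, 370]) cube([1088, 275, 185]);
translate([149, 1182, 555]) cube([1088, 275, 185]);
translate([149, 1457, 740]) cube([1088, 275, 185]);
translate([149, 1732, 925]) cube([1088, 275, 185]);
translate([149, 2007, 1110]) cube([1088, 275, 185]);


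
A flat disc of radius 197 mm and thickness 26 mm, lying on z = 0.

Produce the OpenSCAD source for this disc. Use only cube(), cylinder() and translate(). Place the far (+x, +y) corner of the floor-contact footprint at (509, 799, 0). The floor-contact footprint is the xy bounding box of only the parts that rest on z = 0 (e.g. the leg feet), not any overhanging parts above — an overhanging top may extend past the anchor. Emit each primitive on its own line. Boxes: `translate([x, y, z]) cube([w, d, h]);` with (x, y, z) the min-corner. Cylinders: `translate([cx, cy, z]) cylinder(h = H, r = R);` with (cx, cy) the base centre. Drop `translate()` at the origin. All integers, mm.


translate([312, 602, 0]) cylinder(h = 26, r = 197);


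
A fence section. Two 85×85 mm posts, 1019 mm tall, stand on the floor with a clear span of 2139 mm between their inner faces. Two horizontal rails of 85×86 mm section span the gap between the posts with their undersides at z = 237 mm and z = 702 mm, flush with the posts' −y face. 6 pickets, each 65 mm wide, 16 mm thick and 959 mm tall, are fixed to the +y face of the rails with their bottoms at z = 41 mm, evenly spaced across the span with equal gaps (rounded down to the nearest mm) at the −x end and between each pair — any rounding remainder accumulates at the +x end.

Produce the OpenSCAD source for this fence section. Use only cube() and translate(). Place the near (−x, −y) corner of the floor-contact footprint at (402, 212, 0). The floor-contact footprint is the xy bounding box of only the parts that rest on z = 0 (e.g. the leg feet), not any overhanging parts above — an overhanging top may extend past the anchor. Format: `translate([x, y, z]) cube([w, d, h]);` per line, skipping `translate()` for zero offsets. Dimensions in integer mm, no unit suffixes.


translate([402, 212, 0]) cube([85, 85, 1019]);
translate([2626, 212, 0]) cube([85, 85, 1019]);
translate([487, 212, 237]) cube([2139, 85, 86]);
translate([487, 212, 702]) cube([2139, 85, 86]);
translate([736, 297, 41]) cube([65, 16, 959]);
translate([1050, 297, 41]) cube([65, 16, 959]);
translate([1364, 297, 41]) cube([65, 16, 959]);
translate([1678, 297, 41]) cube([65, 16, 959]);
translate([1992, 297, 41]) cube([65, 16, 959]);
translate([2306, 297, 41]) cube([65, 16, 959]);


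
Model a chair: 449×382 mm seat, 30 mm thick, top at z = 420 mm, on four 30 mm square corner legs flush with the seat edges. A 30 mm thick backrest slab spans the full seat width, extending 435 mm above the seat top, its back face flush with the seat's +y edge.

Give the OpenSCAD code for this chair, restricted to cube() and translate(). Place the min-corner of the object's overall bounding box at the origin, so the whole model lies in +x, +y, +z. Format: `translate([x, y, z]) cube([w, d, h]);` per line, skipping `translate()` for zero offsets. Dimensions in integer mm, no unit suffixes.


// leg_h = 420 - 30 = 390
translate([0, 0, 390]) cube([449, 382, 30]);
cube([30, 30, 390]);
translate([419, 0, 0]) cube([30, 30, 390]);
translate([0, 352, 0]) cube([30, 30, 390]);
translate([419, 352, 0]) cube([30, 30, 390]);
translate([0, 352, 420]) cube([449, 30, 435]);


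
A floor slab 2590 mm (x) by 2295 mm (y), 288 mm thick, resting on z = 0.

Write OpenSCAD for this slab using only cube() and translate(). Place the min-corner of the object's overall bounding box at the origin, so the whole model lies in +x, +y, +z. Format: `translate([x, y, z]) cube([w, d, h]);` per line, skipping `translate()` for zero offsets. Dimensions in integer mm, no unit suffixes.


cube([2590, 2295, 288]);


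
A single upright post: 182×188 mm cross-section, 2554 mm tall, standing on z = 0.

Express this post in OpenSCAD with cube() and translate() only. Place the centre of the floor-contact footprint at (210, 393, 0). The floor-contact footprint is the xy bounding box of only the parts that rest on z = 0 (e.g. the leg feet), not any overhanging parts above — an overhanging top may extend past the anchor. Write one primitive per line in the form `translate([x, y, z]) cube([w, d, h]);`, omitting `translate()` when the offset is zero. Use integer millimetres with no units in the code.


translate([119, 299, 0]) cube([182, 188, 2554]);


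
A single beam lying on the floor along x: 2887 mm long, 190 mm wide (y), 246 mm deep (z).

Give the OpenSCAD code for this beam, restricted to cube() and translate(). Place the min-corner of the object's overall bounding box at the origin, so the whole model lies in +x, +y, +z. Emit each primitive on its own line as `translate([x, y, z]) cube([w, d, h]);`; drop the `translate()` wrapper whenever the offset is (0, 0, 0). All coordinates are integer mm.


cube([2887, 190, 246]);


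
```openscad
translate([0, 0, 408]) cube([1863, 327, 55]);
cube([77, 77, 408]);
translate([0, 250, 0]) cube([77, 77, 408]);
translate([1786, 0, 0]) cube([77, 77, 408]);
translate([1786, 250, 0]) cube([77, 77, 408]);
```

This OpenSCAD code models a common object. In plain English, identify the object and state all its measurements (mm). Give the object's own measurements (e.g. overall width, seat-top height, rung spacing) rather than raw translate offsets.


A long wooden bench with a 1863 mm (x) × 327 mm (y) seat, 55 mm thick, its top surface 463 mm above the floor. Four 77 mm square legs at the seat corners, flush with the edges, run from z = 0 to the seat underside.


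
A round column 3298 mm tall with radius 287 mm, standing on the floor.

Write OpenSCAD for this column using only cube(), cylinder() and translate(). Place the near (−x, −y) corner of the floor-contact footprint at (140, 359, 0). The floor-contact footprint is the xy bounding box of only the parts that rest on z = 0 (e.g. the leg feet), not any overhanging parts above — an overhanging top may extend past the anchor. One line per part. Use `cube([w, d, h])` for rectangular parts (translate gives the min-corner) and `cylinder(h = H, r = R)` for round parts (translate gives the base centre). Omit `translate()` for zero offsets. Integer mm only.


translate([427, 646, 0]) cylinder(h = 3298, r = 287);


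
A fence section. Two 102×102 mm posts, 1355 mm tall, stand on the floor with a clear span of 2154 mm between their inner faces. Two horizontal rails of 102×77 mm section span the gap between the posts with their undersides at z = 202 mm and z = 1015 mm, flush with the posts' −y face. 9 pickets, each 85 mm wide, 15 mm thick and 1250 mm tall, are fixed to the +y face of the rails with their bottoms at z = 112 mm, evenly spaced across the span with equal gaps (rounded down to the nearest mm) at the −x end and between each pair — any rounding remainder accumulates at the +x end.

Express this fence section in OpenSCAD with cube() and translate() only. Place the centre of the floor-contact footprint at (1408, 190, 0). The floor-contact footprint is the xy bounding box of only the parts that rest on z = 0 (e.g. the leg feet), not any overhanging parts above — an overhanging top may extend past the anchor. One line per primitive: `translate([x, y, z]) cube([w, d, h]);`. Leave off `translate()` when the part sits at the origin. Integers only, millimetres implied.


translate([229, 139, 0]) cube([102, 102, 1355]);
translate([2485, 139, 0]) cube([102, 102, 1355]);
translate([331, 139, 202]) cube([2154, 102, 77]);
translate([331, 139, 1015]) cube([2154, 102, 77]);
translate([469, 241, 112]) cube([85, 15, 1250]);
translate([692, 241, 112]) cube([85, 15, 1250]);
translate([915, 241, 112]) cube([85, 15, 1250]);
translate([1138, 241, 112]) cube([85, 15, 1250]);
translate([1361, 241, 112]) cube([85, 15, 1250]);
translate([1584, 241, 112]) cube([85, 15, 1250]);
translate([1807, 241, 112]) cube([85, 15, 1250]);
translate([2030, 241, 112]) cube([85, 15, 1250]);
translate([2253, 241, 112]) cube([85, 15, 1250]);


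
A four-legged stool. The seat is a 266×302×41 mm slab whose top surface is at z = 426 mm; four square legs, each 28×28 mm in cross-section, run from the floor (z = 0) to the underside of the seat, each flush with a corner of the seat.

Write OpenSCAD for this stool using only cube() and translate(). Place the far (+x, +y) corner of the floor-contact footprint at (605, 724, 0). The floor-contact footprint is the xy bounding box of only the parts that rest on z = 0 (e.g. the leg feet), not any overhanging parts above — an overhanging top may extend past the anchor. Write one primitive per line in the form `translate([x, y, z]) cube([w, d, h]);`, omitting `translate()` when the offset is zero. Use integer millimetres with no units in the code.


translate([339, 422, 385]) cube([266, 302, 41]);
translate([339, 422, 0]) cube([28, 28, 385]);
translate([577, 422, 0]) cube([28, 28, 385]);
translate([339, 696, 0]) cube([28, 28, 385]);
translate([577, 696, 0]) cube([28, 28, 385]);


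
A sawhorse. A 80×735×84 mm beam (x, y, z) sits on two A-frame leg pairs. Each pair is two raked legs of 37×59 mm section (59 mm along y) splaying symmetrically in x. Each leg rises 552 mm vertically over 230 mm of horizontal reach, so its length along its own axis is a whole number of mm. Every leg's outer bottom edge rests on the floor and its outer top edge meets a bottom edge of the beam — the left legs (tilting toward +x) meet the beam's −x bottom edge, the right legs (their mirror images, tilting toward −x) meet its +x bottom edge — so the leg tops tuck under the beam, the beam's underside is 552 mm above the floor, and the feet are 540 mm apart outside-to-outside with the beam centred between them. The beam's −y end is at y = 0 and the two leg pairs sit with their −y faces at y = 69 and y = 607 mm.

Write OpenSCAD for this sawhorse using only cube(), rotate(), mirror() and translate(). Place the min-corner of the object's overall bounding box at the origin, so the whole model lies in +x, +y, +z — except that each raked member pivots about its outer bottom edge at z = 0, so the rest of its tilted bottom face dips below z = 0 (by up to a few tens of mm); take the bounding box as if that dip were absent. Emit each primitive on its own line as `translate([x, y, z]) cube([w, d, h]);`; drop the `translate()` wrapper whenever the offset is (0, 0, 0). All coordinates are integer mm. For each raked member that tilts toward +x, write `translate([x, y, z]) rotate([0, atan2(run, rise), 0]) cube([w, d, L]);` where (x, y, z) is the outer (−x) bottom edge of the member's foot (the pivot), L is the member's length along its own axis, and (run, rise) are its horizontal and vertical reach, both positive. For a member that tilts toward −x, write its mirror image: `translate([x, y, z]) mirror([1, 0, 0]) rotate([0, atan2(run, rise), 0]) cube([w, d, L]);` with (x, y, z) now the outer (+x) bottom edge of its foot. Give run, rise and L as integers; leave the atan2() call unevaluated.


translate([230, 0, 552]) cube([80, 735, 84]);
translate([0, 69, 0]) rotate([0, atan2(230, 552), 0]) cube([37, 59, 598]);
translate([540, 69, 0]) mirror([1, 0, 0]) rotate([0, atan2(230, 552), 0]) cube([37, 59, 598]);
translate([0, 607, 0]) rotate([0, atan2(230, 552), 0]) cube([37, 59, 598]);
translate([540, 607, 0]) mirror([1, 0, 0]) rotate([0, atan2(230, 552), 0]) cube([37, 59, 598]);


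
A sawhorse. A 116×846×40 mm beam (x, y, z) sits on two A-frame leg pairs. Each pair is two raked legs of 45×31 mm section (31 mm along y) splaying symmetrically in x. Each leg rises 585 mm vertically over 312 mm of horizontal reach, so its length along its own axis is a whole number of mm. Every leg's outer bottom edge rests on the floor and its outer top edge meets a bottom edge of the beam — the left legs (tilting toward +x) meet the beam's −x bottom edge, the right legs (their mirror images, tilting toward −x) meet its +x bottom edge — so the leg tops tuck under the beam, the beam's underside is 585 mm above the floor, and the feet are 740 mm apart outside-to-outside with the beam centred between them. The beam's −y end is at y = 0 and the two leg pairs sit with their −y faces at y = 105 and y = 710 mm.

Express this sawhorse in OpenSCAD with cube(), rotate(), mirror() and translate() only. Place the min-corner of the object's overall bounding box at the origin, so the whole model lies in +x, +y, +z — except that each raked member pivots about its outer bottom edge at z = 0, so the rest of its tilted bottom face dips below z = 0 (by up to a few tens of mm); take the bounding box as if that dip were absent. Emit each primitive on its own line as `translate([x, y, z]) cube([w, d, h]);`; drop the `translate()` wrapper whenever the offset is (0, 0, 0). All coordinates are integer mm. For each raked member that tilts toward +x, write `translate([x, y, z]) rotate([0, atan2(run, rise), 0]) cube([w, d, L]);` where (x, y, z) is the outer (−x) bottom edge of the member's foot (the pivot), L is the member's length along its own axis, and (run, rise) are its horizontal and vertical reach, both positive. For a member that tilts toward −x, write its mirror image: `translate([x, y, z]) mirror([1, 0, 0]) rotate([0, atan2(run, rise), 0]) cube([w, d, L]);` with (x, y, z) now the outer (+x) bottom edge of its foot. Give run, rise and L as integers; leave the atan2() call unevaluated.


translate([312, 0, 585]) cube([116, 846, 40]);
translate([0, 105, 0]) rotate([0, atan2(312, 585), 0]) cube([45, 31, 663]);
translate([740, 105, 0]) mirror([1, 0, 0]) rotate([0, atan2(312, 585), 0]) cube([45, 31, 663]);
translate([0, 710, 0]) rotate([0, atan2(312, 585), 0]) cube([45, 31, 663]);
translate([740, 710, 0]) mirror([1, 0, 0]) rotate([0, atan2(312, 585), 0]) cube([45, 31, 663]);


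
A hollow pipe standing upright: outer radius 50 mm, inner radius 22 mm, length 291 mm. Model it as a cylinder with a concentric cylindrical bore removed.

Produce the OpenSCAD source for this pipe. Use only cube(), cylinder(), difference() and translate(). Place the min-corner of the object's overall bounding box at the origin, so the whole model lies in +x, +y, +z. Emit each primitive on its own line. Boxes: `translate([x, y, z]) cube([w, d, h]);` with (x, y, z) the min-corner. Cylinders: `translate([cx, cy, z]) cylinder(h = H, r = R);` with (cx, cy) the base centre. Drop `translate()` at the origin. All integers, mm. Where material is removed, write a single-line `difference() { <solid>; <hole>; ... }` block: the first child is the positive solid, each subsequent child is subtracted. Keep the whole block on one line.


difference() { translate([50, 50, 0]) cylinder(h = 291, r = 50); translate([50, 50, 0]) cylinder(h = 291, r = 22); }


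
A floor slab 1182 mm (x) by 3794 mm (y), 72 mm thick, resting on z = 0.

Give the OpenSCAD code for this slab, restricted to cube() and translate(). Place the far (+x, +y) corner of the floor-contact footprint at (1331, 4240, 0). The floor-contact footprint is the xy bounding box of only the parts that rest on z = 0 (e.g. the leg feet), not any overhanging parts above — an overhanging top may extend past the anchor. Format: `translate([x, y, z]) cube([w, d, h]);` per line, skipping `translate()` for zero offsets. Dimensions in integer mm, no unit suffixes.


translate([149, 446, 0]) cube([1182, 3794, 72]);


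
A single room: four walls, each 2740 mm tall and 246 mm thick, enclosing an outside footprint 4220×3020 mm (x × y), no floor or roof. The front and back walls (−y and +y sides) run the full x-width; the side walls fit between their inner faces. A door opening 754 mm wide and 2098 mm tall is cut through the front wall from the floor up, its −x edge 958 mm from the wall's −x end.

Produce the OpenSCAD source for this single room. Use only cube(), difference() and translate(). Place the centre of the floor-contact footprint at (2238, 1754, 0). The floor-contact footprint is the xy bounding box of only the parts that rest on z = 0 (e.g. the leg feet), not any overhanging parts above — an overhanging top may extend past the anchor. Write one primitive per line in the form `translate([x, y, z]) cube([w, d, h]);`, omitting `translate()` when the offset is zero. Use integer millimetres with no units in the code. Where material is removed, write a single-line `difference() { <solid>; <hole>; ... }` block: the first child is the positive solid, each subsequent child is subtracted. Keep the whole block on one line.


difference() { translate([128, 244, 0]) cube([4220, 246, 2740]); translate([1086, 244, 0]) cube([754, 246, 2098]); }
translate([128, 3018, 0]) cube([4220, 246, 2740]);
translate([128, 490, 0]) cube([246, 2528, 2740]);
translate([4102, 490, 0]) cube([246, 2528, 2740]);


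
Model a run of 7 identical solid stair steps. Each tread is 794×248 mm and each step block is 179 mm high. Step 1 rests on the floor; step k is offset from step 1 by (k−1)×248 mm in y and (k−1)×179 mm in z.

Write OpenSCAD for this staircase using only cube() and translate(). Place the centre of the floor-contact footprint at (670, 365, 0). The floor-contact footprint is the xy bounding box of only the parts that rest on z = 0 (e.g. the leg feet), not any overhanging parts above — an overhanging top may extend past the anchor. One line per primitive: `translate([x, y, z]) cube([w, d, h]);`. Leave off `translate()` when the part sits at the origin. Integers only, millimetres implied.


translate([273, 241, 0]) cube([794, 248, 179]);
translate([273, 489, 179]) cube([794, 248, 179]);
translate([273, 737, 358]) cube([794, 248, 179]);
translate([273, 985, 537]) cube([794, 248, 179]);
translate([273, 1233, 716]) cube([794, 248, 179]);
translate([273, 1481, 895]) cube([794, 248, 179]);
translate([273, 1729, 1074]) cube([794, 248, 179]);


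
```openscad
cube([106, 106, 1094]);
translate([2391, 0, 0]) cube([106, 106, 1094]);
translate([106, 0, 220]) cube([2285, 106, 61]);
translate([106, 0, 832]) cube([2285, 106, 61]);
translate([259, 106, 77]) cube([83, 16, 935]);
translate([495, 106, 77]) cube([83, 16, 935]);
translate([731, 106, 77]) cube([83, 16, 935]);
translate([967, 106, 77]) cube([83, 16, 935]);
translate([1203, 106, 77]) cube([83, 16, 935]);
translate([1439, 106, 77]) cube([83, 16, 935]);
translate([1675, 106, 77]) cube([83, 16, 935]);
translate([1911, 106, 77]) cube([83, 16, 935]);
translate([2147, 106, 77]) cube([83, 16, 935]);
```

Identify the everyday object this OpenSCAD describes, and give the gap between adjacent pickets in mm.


A fence section. The picket gap is 153 mm.

Two posts, two rails, 9 pickets — a fence section. Span 2285 mm holds 9 pickets of 83 mm with 10 equal gaps: ⌊(2285 − 9·83) / 10⌋ = 153 mm.


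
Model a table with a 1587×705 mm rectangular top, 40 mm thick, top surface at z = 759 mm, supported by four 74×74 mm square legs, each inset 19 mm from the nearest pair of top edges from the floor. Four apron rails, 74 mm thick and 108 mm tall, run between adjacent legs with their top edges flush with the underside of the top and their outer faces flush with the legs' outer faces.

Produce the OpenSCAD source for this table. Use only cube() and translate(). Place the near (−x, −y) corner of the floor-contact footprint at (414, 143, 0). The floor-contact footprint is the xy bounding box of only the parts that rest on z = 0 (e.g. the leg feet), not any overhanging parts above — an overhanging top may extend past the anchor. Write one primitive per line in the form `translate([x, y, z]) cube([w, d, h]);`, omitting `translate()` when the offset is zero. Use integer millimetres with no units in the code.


translate([395, 124, 719]) cube([1587, 705, 40]);
translate([414, 143, 0]) cube([74, 74, 719]);
translate([1889, 143, 0]) cube([74, 74, 719]);
translate([414, 736, 0]) cube([74, 74, 719]);
translate([1889, 736, 0]) cube([74, 74, 719]);
translate([488, 143, 611]) cube([1401, 74, 108]);
translate([488, 736, 611]) cube([1401, 74, 108]);
translate([414, 217, 611]) cube([74, 519, 108]);
translate([1889, 217, 611]) cube([74, 519, 108]);


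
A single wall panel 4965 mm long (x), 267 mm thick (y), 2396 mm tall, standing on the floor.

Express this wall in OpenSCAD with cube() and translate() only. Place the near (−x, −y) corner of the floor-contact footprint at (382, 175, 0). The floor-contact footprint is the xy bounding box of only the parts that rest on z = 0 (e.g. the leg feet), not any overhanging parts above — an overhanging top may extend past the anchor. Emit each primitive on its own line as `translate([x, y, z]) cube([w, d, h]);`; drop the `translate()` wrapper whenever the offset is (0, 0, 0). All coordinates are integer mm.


translate([382, 175, 0]) cube([4965, 267, 2396]);


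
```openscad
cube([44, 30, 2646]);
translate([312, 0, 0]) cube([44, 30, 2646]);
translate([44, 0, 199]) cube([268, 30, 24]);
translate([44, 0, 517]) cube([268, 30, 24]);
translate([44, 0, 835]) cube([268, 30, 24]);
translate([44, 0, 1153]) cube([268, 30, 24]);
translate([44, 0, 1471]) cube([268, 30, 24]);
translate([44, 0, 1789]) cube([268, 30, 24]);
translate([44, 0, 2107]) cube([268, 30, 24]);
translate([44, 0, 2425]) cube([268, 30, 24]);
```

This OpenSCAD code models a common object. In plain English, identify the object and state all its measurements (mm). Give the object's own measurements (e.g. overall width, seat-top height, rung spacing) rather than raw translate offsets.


A straight ladder. Two 44×30 mm vertical rails, 2646 mm tall, stand 356 mm apart (outside-to-outside) with their front faces coplanar on the −y side. 8 rungs, each 30 mm deep and 24 mm tall, span between the inner faces of the rails, front faces flush with the rails. The lowest rung's underside is at z = 199 mm and rungs are spaced 318 mm apart (underside to underside).


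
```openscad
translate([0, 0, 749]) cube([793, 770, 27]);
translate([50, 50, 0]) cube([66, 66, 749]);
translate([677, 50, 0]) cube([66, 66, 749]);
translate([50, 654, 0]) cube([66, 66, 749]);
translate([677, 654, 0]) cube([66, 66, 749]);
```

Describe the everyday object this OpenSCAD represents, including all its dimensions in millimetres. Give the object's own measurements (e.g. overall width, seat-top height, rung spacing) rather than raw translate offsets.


A rectangular dining table. The top is 793×770×27 mm with its upper surface at z = 776 mm. It stands on four 66×66 mm square legs, each inset 50 mm from the nearest pair of top edges, running from the floor to the underside of the top.


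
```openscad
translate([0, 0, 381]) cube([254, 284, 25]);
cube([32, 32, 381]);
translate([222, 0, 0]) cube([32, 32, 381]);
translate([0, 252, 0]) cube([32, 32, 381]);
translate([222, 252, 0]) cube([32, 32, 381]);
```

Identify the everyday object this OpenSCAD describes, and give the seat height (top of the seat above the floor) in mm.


A stool. The seat height is 406 mm.

A 254×284×25 slab at z = 381 on four corner posts — a stool. The seat top is 381 + 25 = 406 mm.


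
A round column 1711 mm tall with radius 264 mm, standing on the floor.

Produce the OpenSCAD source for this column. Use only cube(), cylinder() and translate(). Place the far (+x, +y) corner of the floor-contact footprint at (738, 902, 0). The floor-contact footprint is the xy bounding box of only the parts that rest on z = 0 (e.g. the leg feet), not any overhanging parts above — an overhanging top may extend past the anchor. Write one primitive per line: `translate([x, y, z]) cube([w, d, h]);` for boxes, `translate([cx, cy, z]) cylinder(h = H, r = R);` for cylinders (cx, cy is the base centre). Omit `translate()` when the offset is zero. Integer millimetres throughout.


translate([474, 638, 0]) cylinder(h = 1711, r = 264);


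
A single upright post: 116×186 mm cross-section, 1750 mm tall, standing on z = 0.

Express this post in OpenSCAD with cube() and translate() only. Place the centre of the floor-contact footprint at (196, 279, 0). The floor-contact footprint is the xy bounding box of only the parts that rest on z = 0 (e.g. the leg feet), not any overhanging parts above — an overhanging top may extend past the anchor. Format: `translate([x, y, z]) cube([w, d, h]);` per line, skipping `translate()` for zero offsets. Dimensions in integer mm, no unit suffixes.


translate([138, 186, 0]) cube([116, 186, 1750]);


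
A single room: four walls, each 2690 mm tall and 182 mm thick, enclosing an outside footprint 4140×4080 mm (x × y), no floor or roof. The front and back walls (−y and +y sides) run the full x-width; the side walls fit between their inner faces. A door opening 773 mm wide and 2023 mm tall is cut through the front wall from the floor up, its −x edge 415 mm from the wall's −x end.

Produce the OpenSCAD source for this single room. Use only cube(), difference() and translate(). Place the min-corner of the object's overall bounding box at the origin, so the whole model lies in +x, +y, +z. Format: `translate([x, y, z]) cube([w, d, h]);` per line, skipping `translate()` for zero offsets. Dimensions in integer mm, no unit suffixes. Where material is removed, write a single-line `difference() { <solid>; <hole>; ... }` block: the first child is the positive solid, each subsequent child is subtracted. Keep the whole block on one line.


difference() { cube([4140, 182, 2690]); translate([415, 0, 0]) cube([773, 182, 2023]); }
translate([0, 3898, 0]) cube([4140, 182, 2690]);
translate([0, 182, 0]) cube([182, 3716, 2690]);
translate([3958, 182, 0]) cube([182, 3716, 2690]);


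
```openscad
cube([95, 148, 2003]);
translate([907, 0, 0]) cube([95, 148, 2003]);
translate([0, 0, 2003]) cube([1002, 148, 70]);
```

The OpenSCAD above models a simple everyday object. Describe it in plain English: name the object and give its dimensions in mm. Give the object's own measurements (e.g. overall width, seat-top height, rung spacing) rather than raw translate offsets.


A door frame. The clear opening is 812 mm wide and 2003 mm high. Two 95 mm wide jambs, 148 mm deep, stand either side of the opening from the floor to the top of the opening. A 70 mm thick head sits across the top of both jambs, spanning the full outside width of the frame.


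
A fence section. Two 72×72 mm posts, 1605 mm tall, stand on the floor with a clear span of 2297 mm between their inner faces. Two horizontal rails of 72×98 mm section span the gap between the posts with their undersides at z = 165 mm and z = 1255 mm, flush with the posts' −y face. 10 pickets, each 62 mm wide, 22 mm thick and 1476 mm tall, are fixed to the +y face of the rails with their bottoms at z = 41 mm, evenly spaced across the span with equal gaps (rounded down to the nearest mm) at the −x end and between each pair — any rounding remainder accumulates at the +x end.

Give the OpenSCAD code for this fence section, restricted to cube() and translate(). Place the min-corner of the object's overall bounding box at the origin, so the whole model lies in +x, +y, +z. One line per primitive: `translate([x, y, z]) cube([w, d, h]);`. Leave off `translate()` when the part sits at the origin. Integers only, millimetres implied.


cube([72, 72, 1605]);
translate([2369, 0, 0]) cube([72, 72, 1605]);
translate([72, 0, 165]) cube([2297, 72, 98]);
translate([72, 0, 1255]) cube([2297, 72, 98]);
translate([224, 72, 41]) cube([62, 22, 1476]);
translate([438, 72, 41]) cube([62, 22, 1476]);
translate([652, 72, 41]) cube([62, 22, 1476]);
translate([866, 72, 41]) cube([62, 22, 1476]);
translate([1080, 72, 41]) cube([62, 22, 1476]);
translate([1294, 72, 41]) cube([62, 22, 1476]);
translate([1508, 72, 41]) cube([62, 22, 1476]);
translate([1722, 72, 41]) cube([62, 22, 1476]);
translate([1936, 72, 41]) cube([62, 22, 1476]);
translate([2150, 72, 41]) cube([62, 22, 1476]);


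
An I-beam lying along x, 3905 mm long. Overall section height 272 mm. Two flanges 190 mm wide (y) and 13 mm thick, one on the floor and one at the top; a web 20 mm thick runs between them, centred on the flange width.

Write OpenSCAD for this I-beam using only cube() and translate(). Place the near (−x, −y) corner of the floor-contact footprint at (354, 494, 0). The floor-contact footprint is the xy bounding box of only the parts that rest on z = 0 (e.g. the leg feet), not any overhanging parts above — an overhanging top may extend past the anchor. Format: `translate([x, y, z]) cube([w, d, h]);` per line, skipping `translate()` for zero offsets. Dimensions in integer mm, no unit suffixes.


translate([354, 494, 0]) cube([3905, 190, 13]);
translate([354, 579, 13]) cube([3905, 20, 246]);
translate([354, 494, 259]) cube([3905, 190, 13]);
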